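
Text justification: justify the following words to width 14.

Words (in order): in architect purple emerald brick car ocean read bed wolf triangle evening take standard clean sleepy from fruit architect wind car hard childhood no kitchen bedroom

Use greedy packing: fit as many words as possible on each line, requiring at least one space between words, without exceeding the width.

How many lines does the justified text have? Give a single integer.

Answer: 14

Derivation:
Line 1: ['in', 'architect'] (min_width=12, slack=2)
Line 2: ['purple', 'emerald'] (min_width=14, slack=0)
Line 3: ['brick', 'car'] (min_width=9, slack=5)
Line 4: ['ocean', 'read', 'bed'] (min_width=14, slack=0)
Line 5: ['wolf', 'triangle'] (min_width=13, slack=1)
Line 6: ['evening', 'take'] (min_width=12, slack=2)
Line 7: ['standard', 'clean'] (min_width=14, slack=0)
Line 8: ['sleepy', 'from'] (min_width=11, slack=3)
Line 9: ['fruit'] (min_width=5, slack=9)
Line 10: ['architect', 'wind'] (min_width=14, slack=0)
Line 11: ['car', 'hard'] (min_width=8, slack=6)
Line 12: ['childhood', 'no'] (min_width=12, slack=2)
Line 13: ['kitchen'] (min_width=7, slack=7)
Line 14: ['bedroom'] (min_width=7, slack=7)
Total lines: 14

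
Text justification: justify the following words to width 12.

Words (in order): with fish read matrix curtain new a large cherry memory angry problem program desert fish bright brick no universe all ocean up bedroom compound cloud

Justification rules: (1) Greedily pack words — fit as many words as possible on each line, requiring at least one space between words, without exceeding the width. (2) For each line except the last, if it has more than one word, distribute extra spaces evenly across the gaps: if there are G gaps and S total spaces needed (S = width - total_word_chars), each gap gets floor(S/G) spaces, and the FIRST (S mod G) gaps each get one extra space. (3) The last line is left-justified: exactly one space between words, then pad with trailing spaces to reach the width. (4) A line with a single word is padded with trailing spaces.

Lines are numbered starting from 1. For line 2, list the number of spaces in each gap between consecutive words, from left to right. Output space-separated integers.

Answer: 2

Derivation:
Line 1: ['with', 'fish'] (min_width=9, slack=3)
Line 2: ['read', 'matrix'] (min_width=11, slack=1)
Line 3: ['curtain', 'new'] (min_width=11, slack=1)
Line 4: ['a', 'large'] (min_width=7, slack=5)
Line 5: ['cherry'] (min_width=6, slack=6)
Line 6: ['memory', 'angry'] (min_width=12, slack=0)
Line 7: ['problem'] (min_width=7, slack=5)
Line 8: ['program'] (min_width=7, slack=5)
Line 9: ['desert', 'fish'] (min_width=11, slack=1)
Line 10: ['bright', 'brick'] (min_width=12, slack=0)
Line 11: ['no', 'universe'] (min_width=11, slack=1)
Line 12: ['all', 'ocean', 'up'] (min_width=12, slack=0)
Line 13: ['bedroom'] (min_width=7, slack=5)
Line 14: ['compound'] (min_width=8, slack=4)
Line 15: ['cloud'] (min_width=5, slack=7)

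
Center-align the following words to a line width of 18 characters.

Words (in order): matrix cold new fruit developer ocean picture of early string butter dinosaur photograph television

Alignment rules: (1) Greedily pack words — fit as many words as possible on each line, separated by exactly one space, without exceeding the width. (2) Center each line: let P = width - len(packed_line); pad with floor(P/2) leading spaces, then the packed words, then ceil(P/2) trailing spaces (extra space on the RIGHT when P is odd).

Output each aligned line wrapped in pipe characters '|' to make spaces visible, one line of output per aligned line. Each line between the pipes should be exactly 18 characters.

Answer: | matrix cold new  |
| fruit developer  |
| ocean picture of |
|   early string   |
| butter dinosaur  |
|    photograph    |
|    television    |

Derivation:
Line 1: ['matrix', 'cold', 'new'] (min_width=15, slack=3)
Line 2: ['fruit', 'developer'] (min_width=15, slack=3)
Line 3: ['ocean', 'picture', 'of'] (min_width=16, slack=2)
Line 4: ['early', 'string'] (min_width=12, slack=6)
Line 5: ['butter', 'dinosaur'] (min_width=15, slack=3)
Line 6: ['photograph'] (min_width=10, slack=8)
Line 7: ['television'] (min_width=10, slack=8)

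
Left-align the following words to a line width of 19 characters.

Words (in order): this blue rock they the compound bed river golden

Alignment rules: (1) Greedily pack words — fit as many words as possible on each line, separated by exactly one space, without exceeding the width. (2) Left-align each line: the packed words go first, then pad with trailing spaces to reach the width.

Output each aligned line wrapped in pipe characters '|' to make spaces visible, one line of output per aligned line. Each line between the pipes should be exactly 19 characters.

Line 1: ['this', 'blue', 'rock', 'they'] (min_width=19, slack=0)
Line 2: ['the', 'compound', 'bed'] (min_width=16, slack=3)
Line 3: ['river', 'golden'] (min_width=12, slack=7)

Answer: |this blue rock they|
|the compound bed   |
|river golden       |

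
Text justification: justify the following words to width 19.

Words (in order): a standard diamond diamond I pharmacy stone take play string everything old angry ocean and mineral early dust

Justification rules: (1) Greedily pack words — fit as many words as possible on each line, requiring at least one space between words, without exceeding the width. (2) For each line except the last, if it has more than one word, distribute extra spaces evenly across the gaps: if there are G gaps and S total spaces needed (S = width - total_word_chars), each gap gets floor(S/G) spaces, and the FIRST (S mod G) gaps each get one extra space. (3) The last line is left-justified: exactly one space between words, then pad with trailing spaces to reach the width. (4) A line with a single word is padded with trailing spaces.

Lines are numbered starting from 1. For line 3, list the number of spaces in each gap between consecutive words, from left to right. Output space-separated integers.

Answer: 3 3

Derivation:
Line 1: ['a', 'standard', 'diamond'] (min_width=18, slack=1)
Line 2: ['diamond', 'I', 'pharmacy'] (min_width=18, slack=1)
Line 3: ['stone', 'take', 'play'] (min_width=15, slack=4)
Line 4: ['string', 'everything'] (min_width=17, slack=2)
Line 5: ['old', 'angry', 'ocean', 'and'] (min_width=19, slack=0)
Line 6: ['mineral', 'early', 'dust'] (min_width=18, slack=1)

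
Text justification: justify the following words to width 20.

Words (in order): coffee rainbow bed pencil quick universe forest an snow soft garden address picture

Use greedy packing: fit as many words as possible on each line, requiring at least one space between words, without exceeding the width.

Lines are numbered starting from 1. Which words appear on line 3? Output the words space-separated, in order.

Line 1: ['coffee', 'rainbow', 'bed'] (min_width=18, slack=2)
Line 2: ['pencil', 'quick'] (min_width=12, slack=8)
Line 3: ['universe', 'forest', 'an'] (min_width=18, slack=2)
Line 4: ['snow', 'soft', 'garden'] (min_width=16, slack=4)
Line 5: ['address', 'picture'] (min_width=15, slack=5)

Answer: universe forest an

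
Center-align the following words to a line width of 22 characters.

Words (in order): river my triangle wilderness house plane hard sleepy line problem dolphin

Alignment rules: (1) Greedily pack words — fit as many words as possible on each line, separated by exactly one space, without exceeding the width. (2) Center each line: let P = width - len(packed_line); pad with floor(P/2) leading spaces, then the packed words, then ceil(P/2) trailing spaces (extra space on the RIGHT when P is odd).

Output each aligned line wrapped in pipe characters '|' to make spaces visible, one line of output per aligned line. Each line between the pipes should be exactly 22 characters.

Answer: |  river my triangle   |
|wilderness house plane|
|   hard sleepy line   |
|   problem dolphin    |

Derivation:
Line 1: ['river', 'my', 'triangle'] (min_width=17, slack=5)
Line 2: ['wilderness', 'house', 'plane'] (min_width=22, slack=0)
Line 3: ['hard', 'sleepy', 'line'] (min_width=16, slack=6)
Line 4: ['problem', 'dolphin'] (min_width=15, slack=7)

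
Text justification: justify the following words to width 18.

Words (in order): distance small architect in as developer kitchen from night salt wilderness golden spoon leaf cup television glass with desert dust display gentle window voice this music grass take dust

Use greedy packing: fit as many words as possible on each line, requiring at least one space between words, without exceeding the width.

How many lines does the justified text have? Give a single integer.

Answer: 12

Derivation:
Line 1: ['distance', 'small'] (min_width=14, slack=4)
Line 2: ['architect', 'in', 'as'] (min_width=15, slack=3)
Line 3: ['developer', 'kitchen'] (min_width=17, slack=1)
Line 4: ['from', 'night', 'salt'] (min_width=15, slack=3)
Line 5: ['wilderness', 'golden'] (min_width=17, slack=1)
Line 6: ['spoon', 'leaf', 'cup'] (min_width=14, slack=4)
Line 7: ['television', 'glass'] (min_width=16, slack=2)
Line 8: ['with', 'desert', 'dust'] (min_width=16, slack=2)
Line 9: ['display', 'gentle'] (min_width=14, slack=4)
Line 10: ['window', 'voice', 'this'] (min_width=17, slack=1)
Line 11: ['music', 'grass', 'take'] (min_width=16, slack=2)
Line 12: ['dust'] (min_width=4, slack=14)
Total lines: 12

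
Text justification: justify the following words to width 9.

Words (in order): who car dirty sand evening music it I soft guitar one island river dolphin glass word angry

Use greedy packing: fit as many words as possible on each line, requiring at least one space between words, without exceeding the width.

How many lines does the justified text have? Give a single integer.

Line 1: ['who', 'car'] (min_width=7, slack=2)
Line 2: ['dirty'] (min_width=5, slack=4)
Line 3: ['sand'] (min_width=4, slack=5)
Line 4: ['evening'] (min_width=7, slack=2)
Line 5: ['music', 'it'] (min_width=8, slack=1)
Line 6: ['I', 'soft'] (min_width=6, slack=3)
Line 7: ['guitar'] (min_width=6, slack=3)
Line 8: ['one'] (min_width=3, slack=6)
Line 9: ['island'] (min_width=6, slack=3)
Line 10: ['river'] (min_width=5, slack=4)
Line 11: ['dolphin'] (min_width=7, slack=2)
Line 12: ['glass'] (min_width=5, slack=4)
Line 13: ['word'] (min_width=4, slack=5)
Line 14: ['angry'] (min_width=5, slack=4)
Total lines: 14

Answer: 14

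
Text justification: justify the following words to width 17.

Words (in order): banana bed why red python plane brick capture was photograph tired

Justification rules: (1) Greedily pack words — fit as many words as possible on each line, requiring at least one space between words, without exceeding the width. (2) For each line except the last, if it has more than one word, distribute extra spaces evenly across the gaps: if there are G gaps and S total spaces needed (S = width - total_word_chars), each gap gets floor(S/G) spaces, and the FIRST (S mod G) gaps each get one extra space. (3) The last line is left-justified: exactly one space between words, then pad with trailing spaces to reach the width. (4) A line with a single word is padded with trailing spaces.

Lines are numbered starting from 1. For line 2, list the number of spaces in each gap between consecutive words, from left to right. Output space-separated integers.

Answer: 2 1

Derivation:
Line 1: ['banana', 'bed', 'why'] (min_width=14, slack=3)
Line 2: ['red', 'python', 'plane'] (min_width=16, slack=1)
Line 3: ['brick', 'capture', 'was'] (min_width=17, slack=0)
Line 4: ['photograph', 'tired'] (min_width=16, slack=1)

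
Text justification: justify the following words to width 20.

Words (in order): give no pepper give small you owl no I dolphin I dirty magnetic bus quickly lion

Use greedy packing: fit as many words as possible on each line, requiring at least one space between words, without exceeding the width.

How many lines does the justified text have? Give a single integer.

Line 1: ['give', 'no', 'pepper', 'give'] (min_width=19, slack=1)
Line 2: ['small', 'you', 'owl', 'no', 'I'] (min_width=18, slack=2)
Line 3: ['dolphin', 'I', 'dirty'] (min_width=15, slack=5)
Line 4: ['magnetic', 'bus', 'quickly'] (min_width=20, slack=0)
Line 5: ['lion'] (min_width=4, slack=16)
Total lines: 5

Answer: 5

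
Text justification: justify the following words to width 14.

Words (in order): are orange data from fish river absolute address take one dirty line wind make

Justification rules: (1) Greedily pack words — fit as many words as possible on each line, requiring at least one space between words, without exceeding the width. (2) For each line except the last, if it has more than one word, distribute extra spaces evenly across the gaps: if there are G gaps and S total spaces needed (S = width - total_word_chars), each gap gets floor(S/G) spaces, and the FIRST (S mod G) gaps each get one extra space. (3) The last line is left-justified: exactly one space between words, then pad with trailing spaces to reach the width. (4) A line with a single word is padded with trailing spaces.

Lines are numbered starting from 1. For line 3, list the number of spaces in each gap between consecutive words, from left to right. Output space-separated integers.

Answer: 1

Derivation:
Line 1: ['are', 'orange'] (min_width=10, slack=4)
Line 2: ['data', 'from', 'fish'] (min_width=14, slack=0)
Line 3: ['river', 'absolute'] (min_width=14, slack=0)
Line 4: ['address', 'take'] (min_width=12, slack=2)
Line 5: ['one', 'dirty', 'line'] (min_width=14, slack=0)
Line 6: ['wind', 'make'] (min_width=9, slack=5)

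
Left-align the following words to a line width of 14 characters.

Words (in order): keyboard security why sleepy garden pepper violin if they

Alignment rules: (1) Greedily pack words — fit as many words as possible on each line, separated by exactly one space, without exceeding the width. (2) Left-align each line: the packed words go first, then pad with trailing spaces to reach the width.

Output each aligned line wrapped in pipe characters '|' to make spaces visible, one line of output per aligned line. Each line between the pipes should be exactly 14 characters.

Line 1: ['keyboard'] (min_width=8, slack=6)
Line 2: ['security', 'why'] (min_width=12, slack=2)
Line 3: ['sleepy', 'garden'] (min_width=13, slack=1)
Line 4: ['pepper', 'violin'] (min_width=13, slack=1)
Line 5: ['if', 'they'] (min_width=7, slack=7)

Answer: |keyboard      |
|security why  |
|sleepy garden |
|pepper violin |
|if they       |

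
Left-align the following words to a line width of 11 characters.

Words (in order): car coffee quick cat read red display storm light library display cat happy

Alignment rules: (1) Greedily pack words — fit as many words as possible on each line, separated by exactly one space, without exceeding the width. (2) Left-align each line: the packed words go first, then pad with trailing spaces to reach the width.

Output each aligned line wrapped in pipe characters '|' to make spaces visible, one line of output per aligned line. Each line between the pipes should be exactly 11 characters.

Answer: |car coffee |
|quick cat  |
|read red   |
|display    |
|storm light|
|library    |
|display cat|
|happy      |

Derivation:
Line 1: ['car', 'coffee'] (min_width=10, slack=1)
Line 2: ['quick', 'cat'] (min_width=9, slack=2)
Line 3: ['read', 'red'] (min_width=8, slack=3)
Line 4: ['display'] (min_width=7, slack=4)
Line 5: ['storm', 'light'] (min_width=11, slack=0)
Line 6: ['library'] (min_width=7, slack=4)
Line 7: ['display', 'cat'] (min_width=11, slack=0)
Line 8: ['happy'] (min_width=5, slack=6)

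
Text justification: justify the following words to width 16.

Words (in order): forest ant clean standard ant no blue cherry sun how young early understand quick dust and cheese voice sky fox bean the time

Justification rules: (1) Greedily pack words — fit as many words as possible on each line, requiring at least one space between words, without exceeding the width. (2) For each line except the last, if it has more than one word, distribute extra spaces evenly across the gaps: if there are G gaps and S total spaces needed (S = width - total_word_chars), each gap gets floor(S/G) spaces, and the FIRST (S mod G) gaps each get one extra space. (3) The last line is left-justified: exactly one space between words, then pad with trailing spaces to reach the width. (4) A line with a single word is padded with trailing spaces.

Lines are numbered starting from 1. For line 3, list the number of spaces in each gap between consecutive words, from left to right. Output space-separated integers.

Answer: 2 1

Derivation:
Line 1: ['forest', 'ant', 'clean'] (min_width=16, slack=0)
Line 2: ['standard', 'ant', 'no'] (min_width=15, slack=1)
Line 3: ['blue', 'cherry', 'sun'] (min_width=15, slack=1)
Line 4: ['how', 'young', 'early'] (min_width=15, slack=1)
Line 5: ['understand', 'quick'] (min_width=16, slack=0)
Line 6: ['dust', 'and', 'cheese'] (min_width=15, slack=1)
Line 7: ['voice', 'sky', 'fox'] (min_width=13, slack=3)
Line 8: ['bean', 'the', 'time'] (min_width=13, slack=3)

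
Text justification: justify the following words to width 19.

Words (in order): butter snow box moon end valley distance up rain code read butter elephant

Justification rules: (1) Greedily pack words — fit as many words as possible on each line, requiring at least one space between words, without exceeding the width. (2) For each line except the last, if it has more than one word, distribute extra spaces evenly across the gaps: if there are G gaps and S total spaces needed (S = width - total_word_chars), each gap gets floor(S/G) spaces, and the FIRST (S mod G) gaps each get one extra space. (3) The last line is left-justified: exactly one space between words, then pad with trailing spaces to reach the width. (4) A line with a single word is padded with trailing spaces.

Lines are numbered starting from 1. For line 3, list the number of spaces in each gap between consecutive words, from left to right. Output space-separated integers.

Answer: 3 2

Derivation:
Line 1: ['butter', 'snow', 'box'] (min_width=15, slack=4)
Line 2: ['moon', 'end', 'valley'] (min_width=15, slack=4)
Line 3: ['distance', 'up', 'rain'] (min_width=16, slack=3)
Line 4: ['code', 'read', 'butter'] (min_width=16, slack=3)
Line 5: ['elephant'] (min_width=8, slack=11)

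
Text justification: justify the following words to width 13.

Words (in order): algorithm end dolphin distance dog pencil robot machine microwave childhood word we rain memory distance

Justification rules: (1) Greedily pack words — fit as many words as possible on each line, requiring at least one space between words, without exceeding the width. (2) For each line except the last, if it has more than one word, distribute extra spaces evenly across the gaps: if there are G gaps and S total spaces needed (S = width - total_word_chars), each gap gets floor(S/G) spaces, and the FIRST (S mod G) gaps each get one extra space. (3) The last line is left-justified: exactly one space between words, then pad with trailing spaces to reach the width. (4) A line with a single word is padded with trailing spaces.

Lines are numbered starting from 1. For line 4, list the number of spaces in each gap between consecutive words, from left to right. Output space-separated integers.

Answer: 2

Derivation:
Line 1: ['algorithm', 'end'] (min_width=13, slack=0)
Line 2: ['dolphin'] (min_width=7, slack=6)
Line 3: ['distance', 'dog'] (min_width=12, slack=1)
Line 4: ['pencil', 'robot'] (min_width=12, slack=1)
Line 5: ['machine'] (min_width=7, slack=6)
Line 6: ['microwave'] (min_width=9, slack=4)
Line 7: ['childhood'] (min_width=9, slack=4)
Line 8: ['word', 'we', 'rain'] (min_width=12, slack=1)
Line 9: ['memory'] (min_width=6, slack=7)
Line 10: ['distance'] (min_width=8, slack=5)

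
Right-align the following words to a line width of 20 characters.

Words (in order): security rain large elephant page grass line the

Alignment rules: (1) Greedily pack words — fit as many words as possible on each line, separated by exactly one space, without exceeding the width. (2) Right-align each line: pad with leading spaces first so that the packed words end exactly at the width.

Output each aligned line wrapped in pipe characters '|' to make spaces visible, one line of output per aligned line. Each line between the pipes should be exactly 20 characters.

Answer: | security rain large|
| elephant page grass|
|            line the|

Derivation:
Line 1: ['security', 'rain', 'large'] (min_width=19, slack=1)
Line 2: ['elephant', 'page', 'grass'] (min_width=19, slack=1)
Line 3: ['line', 'the'] (min_width=8, slack=12)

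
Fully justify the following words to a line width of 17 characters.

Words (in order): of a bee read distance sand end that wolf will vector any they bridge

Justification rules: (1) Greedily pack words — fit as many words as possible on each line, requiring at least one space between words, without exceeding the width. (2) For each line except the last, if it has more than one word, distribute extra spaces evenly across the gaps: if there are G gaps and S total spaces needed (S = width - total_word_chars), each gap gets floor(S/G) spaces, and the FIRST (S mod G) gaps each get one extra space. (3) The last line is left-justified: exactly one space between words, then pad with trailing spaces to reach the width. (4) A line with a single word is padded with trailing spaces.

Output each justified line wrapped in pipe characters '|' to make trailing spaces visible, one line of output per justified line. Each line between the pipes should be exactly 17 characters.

Line 1: ['of', 'a', 'bee', 'read'] (min_width=13, slack=4)
Line 2: ['distance', 'sand', 'end'] (min_width=17, slack=0)
Line 3: ['that', 'wolf', 'will'] (min_width=14, slack=3)
Line 4: ['vector', 'any', 'they'] (min_width=15, slack=2)
Line 5: ['bridge'] (min_width=6, slack=11)

Answer: |of   a  bee  read|
|distance sand end|
|that   wolf  will|
|vector  any  they|
|bridge           |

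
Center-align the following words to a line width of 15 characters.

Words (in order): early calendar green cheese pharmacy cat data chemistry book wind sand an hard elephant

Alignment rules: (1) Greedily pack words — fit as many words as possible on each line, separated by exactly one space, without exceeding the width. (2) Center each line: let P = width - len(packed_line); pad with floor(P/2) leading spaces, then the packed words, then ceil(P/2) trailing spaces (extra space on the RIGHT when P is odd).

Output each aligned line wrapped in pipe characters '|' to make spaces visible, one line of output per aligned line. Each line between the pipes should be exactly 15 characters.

Line 1: ['early', 'calendar'] (min_width=14, slack=1)
Line 2: ['green', 'cheese'] (min_width=12, slack=3)
Line 3: ['pharmacy', 'cat'] (min_width=12, slack=3)
Line 4: ['data', 'chemistry'] (min_width=14, slack=1)
Line 5: ['book', 'wind', 'sand'] (min_width=14, slack=1)
Line 6: ['an', 'hard'] (min_width=7, slack=8)
Line 7: ['elephant'] (min_width=8, slack=7)

Answer: |early calendar |
| green cheese  |
| pharmacy cat  |
|data chemistry |
|book wind sand |
|    an hard    |
|   elephant    |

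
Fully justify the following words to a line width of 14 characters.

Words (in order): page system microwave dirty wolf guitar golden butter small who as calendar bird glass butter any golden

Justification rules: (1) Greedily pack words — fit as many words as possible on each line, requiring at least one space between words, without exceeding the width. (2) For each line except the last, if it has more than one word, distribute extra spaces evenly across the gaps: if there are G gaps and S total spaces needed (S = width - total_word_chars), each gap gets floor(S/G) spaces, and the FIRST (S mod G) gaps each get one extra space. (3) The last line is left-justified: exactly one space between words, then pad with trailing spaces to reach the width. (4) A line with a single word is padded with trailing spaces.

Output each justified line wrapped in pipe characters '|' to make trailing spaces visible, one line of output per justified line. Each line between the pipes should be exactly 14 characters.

Line 1: ['page', 'system'] (min_width=11, slack=3)
Line 2: ['microwave'] (min_width=9, slack=5)
Line 3: ['dirty', 'wolf'] (min_width=10, slack=4)
Line 4: ['guitar', 'golden'] (min_width=13, slack=1)
Line 5: ['butter', 'small'] (min_width=12, slack=2)
Line 6: ['who', 'as'] (min_width=6, slack=8)
Line 7: ['calendar', 'bird'] (min_width=13, slack=1)
Line 8: ['glass', 'butter'] (min_width=12, slack=2)
Line 9: ['any', 'golden'] (min_width=10, slack=4)

Answer: |page    system|
|microwave     |
|dirty     wolf|
|guitar  golden|
|butter   small|
|who         as|
|calendar  bird|
|glass   butter|
|any golden    |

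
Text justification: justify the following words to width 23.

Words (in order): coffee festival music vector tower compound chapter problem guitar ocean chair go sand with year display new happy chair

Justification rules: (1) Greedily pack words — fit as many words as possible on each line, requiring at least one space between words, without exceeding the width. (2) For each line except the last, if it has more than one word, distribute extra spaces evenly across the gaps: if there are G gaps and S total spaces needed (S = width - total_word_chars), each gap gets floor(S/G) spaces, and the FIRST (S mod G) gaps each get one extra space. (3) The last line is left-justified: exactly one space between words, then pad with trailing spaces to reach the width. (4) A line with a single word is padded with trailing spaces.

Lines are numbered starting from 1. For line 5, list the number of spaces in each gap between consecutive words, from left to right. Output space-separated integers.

Answer: 2 2 1

Derivation:
Line 1: ['coffee', 'festival', 'music'] (min_width=21, slack=2)
Line 2: ['vector', 'tower', 'compound'] (min_width=21, slack=2)
Line 3: ['chapter', 'problem', 'guitar'] (min_width=22, slack=1)
Line 4: ['ocean', 'chair', 'go', 'sand'] (min_width=19, slack=4)
Line 5: ['with', 'year', 'display', 'new'] (min_width=21, slack=2)
Line 6: ['happy', 'chair'] (min_width=11, slack=12)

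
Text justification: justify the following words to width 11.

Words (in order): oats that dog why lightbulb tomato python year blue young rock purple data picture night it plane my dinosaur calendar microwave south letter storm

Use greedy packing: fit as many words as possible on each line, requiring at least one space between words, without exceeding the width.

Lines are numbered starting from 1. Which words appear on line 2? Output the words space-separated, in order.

Line 1: ['oats', 'that'] (min_width=9, slack=2)
Line 2: ['dog', 'why'] (min_width=7, slack=4)
Line 3: ['lightbulb'] (min_width=9, slack=2)
Line 4: ['tomato'] (min_width=6, slack=5)
Line 5: ['python', 'year'] (min_width=11, slack=0)
Line 6: ['blue', 'young'] (min_width=10, slack=1)
Line 7: ['rock', 'purple'] (min_width=11, slack=0)
Line 8: ['data'] (min_width=4, slack=7)
Line 9: ['picture'] (min_width=7, slack=4)
Line 10: ['night', 'it'] (min_width=8, slack=3)
Line 11: ['plane', 'my'] (min_width=8, slack=3)
Line 12: ['dinosaur'] (min_width=8, slack=3)
Line 13: ['calendar'] (min_width=8, slack=3)
Line 14: ['microwave'] (min_width=9, slack=2)
Line 15: ['south'] (min_width=5, slack=6)
Line 16: ['letter'] (min_width=6, slack=5)
Line 17: ['storm'] (min_width=5, slack=6)

Answer: dog why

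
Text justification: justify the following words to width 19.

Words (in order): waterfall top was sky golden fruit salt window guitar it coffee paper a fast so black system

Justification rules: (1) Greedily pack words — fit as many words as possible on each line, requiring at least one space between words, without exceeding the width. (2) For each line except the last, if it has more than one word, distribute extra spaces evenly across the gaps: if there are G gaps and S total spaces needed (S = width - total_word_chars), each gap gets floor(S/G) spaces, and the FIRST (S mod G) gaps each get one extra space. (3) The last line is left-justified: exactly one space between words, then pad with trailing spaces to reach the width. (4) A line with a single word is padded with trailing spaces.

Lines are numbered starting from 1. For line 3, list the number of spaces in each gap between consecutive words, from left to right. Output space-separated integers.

Line 1: ['waterfall', 'top', 'was'] (min_width=17, slack=2)
Line 2: ['sky', 'golden', 'fruit'] (min_width=16, slack=3)
Line 3: ['salt', 'window', 'guitar'] (min_width=18, slack=1)
Line 4: ['it', 'coffee', 'paper', 'a'] (min_width=17, slack=2)
Line 5: ['fast', 'so', 'black'] (min_width=13, slack=6)
Line 6: ['system'] (min_width=6, slack=13)

Answer: 2 1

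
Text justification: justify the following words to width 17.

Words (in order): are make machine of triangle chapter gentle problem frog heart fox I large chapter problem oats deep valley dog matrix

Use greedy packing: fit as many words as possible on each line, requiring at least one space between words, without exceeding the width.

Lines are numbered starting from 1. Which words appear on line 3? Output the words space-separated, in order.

Line 1: ['are', 'make', 'machine'] (min_width=16, slack=1)
Line 2: ['of', 'triangle'] (min_width=11, slack=6)
Line 3: ['chapter', 'gentle'] (min_width=14, slack=3)
Line 4: ['problem', 'frog'] (min_width=12, slack=5)
Line 5: ['heart', 'fox', 'I', 'large'] (min_width=17, slack=0)
Line 6: ['chapter', 'problem'] (min_width=15, slack=2)
Line 7: ['oats', 'deep', 'valley'] (min_width=16, slack=1)
Line 8: ['dog', 'matrix'] (min_width=10, slack=7)

Answer: chapter gentle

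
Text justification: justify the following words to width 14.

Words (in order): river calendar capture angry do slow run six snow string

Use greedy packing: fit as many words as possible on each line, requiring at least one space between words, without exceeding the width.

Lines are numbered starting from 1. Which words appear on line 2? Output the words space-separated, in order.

Answer: capture angry

Derivation:
Line 1: ['river', 'calendar'] (min_width=14, slack=0)
Line 2: ['capture', 'angry'] (min_width=13, slack=1)
Line 3: ['do', 'slow', 'run'] (min_width=11, slack=3)
Line 4: ['six', 'snow'] (min_width=8, slack=6)
Line 5: ['string'] (min_width=6, slack=8)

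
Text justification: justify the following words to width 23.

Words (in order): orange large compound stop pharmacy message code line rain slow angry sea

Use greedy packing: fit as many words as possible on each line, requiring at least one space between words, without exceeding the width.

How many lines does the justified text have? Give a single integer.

Answer: 4

Derivation:
Line 1: ['orange', 'large', 'compound'] (min_width=21, slack=2)
Line 2: ['stop', 'pharmacy', 'message'] (min_width=21, slack=2)
Line 3: ['code', 'line', 'rain', 'slow'] (min_width=19, slack=4)
Line 4: ['angry', 'sea'] (min_width=9, slack=14)
Total lines: 4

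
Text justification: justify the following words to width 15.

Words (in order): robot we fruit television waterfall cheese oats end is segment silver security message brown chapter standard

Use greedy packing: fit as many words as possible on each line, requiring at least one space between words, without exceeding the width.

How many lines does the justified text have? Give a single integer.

Answer: 9

Derivation:
Line 1: ['robot', 'we', 'fruit'] (min_width=14, slack=1)
Line 2: ['television'] (min_width=10, slack=5)
Line 3: ['waterfall'] (min_width=9, slack=6)
Line 4: ['cheese', 'oats', 'end'] (min_width=15, slack=0)
Line 5: ['is', 'segment'] (min_width=10, slack=5)
Line 6: ['silver', 'security'] (min_width=15, slack=0)
Line 7: ['message', 'brown'] (min_width=13, slack=2)
Line 8: ['chapter'] (min_width=7, slack=8)
Line 9: ['standard'] (min_width=8, slack=7)
Total lines: 9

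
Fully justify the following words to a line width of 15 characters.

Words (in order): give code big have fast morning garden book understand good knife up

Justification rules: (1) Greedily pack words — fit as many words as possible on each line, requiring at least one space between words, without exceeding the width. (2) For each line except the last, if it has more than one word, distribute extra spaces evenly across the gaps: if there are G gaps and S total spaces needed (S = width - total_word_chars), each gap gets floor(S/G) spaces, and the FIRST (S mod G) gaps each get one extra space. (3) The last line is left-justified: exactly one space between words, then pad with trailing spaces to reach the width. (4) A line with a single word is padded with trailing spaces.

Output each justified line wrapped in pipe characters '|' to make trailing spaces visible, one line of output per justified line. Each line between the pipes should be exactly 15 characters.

Answer: |give  code  big|
|have       fast|
|morning  garden|
|book understand|
|good knife up  |

Derivation:
Line 1: ['give', 'code', 'big'] (min_width=13, slack=2)
Line 2: ['have', 'fast'] (min_width=9, slack=6)
Line 3: ['morning', 'garden'] (min_width=14, slack=1)
Line 4: ['book', 'understand'] (min_width=15, slack=0)
Line 5: ['good', 'knife', 'up'] (min_width=13, slack=2)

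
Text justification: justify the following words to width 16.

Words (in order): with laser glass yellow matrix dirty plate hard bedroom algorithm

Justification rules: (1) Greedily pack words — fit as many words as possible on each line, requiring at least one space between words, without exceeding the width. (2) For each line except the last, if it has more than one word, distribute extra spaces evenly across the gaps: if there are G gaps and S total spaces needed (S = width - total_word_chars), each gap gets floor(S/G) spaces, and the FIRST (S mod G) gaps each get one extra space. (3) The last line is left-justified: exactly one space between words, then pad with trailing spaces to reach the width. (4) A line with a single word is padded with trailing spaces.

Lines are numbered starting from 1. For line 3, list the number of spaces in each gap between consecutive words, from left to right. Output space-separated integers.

Line 1: ['with', 'laser', 'glass'] (min_width=16, slack=0)
Line 2: ['yellow', 'matrix'] (min_width=13, slack=3)
Line 3: ['dirty', 'plate', 'hard'] (min_width=16, slack=0)
Line 4: ['bedroom'] (min_width=7, slack=9)
Line 5: ['algorithm'] (min_width=9, slack=7)

Answer: 1 1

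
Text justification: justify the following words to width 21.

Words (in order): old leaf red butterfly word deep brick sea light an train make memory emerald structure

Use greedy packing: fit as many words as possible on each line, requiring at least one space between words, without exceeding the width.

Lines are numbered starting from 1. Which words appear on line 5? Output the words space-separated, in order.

Line 1: ['old', 'leaf', 'red'] (min_width=12, slack=9)
Line 2: ['butterfly', 'word', 'deep'] (min_width=19, slack=2)
Line 3: ['brick', 'sea', 'light', 'an'] (min_width=18, slack=3)
Line 4: ['train', 'make', 'memory'] (min_width=17, slack=4)
Line 5: ['emerald', 'structure'] (min_width=17, slack=4)

Answer: emerald structure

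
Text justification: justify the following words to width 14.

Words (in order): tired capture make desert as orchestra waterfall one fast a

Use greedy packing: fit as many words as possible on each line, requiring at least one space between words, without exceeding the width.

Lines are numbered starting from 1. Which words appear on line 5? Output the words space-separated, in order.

Answer: fast a

Derivation:
Line 1: ['tired', 'capture'] (min_width=13, slack=1)
Line 2: ['make', 'desert', 'as'] (min_width=14, slack=0)
Line 3: ['orchestra'] (min_width=9, slack=5)
Line 4: ['waterfall', 'one'] (min_width=13, slack=1)
Line 5: ['fast', 'a'] (min_width=6, slack=8)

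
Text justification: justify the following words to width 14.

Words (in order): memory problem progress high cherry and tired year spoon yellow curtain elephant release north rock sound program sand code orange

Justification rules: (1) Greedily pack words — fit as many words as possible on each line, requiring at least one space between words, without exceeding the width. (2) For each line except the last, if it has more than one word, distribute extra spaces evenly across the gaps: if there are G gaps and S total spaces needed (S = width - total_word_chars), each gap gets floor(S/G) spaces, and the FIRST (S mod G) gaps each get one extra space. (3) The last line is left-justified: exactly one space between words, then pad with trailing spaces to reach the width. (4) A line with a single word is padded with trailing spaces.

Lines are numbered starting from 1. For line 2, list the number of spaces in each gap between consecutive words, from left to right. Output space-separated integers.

Line 1: ['memory', 'problem'] (min_width=14, slack=0)
Line 2: ['progress', 'high'] (min_width=13, slack=1)
Line 3: ['cherry', 'and'] (min_width=10, slack=4)
Line 4: ['tired', 'year'] (min_width=10, slack=4)
Line 5: ['spoon', 'yellow'] (min_width=12, slack=2)
Line 6: ['curtain'] (min_width=7, slack=7)
Line 7: ['elephant'] (min_width=8, slack=6)
Line 8: ['release', 'north'] (min_width=13, slack=1)
Line 9: ['rock', 'sound'] (min_width=10, slack=4)
Line 10: ['program', 'sand'] (min_width=12, slack=2)
Line 11: ['code', 'orange'] (min_width=11, slack=3)

Answer: 2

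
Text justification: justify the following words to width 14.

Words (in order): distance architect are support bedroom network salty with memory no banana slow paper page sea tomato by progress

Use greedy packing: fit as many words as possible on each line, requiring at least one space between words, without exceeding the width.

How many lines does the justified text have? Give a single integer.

Answer: 10

Derivation:
Line 1: ['distance'] (min_width=8, slack=6)
Line 2: ['architect', 'are'] (min_width=13, slack=1)
Line 3: ['support'] (min_width=7, slack=7)
Line 4: ['bedroom'] (min_width=7, slack=7)
Line 5: ['network', 'salty'] (min_width=13, slack=1)
Line 6: ['with', 'memory', 'no'] (min_width=14, slack=0)
Line 7: ['banana', 'slow'] (min_width=11, slack=3)
Line 8: ['paper', 'page', 'sea'] (min_width=14, slack=0)
Line 9: ['tomato', 'by'] (min_width=9, slack=5)
Line 10: ['progress'] (min_width=8, slack=6)
Total lines: 10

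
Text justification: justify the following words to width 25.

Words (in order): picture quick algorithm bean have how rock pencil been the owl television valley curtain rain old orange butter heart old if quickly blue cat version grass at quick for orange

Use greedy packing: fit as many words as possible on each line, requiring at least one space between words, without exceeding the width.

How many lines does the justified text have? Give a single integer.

Answer: 8

Derivation:
Line 1: ['picture', 'quick', 'algorithm'] (min_width=23, slack=2)
Line 2: ['bean', 'have', 'how', 'rock', 'pencil'] (min_width=25, slack=0)
Line 3: ['been', 'the', 'owl', 'television'] (min_width=23, slack=2)
Line 4: ['valley', 'curtain', 'rain', 'old'] (min_width=23, slack=2)
Line 5: ['orange', 'butter', 'heart', 'old'] (min_width=23, slack=2)
Line 6: ['if', 'quickly', 'blue', 'cat'] (min_width=19, slack=6)
Line 7: ['version', 'grass', 'at', 'quick'] (min_width=22, slack=3)
Line 8: ['for', 'orange'] (min_width=10, slack=15)
Total lines: 8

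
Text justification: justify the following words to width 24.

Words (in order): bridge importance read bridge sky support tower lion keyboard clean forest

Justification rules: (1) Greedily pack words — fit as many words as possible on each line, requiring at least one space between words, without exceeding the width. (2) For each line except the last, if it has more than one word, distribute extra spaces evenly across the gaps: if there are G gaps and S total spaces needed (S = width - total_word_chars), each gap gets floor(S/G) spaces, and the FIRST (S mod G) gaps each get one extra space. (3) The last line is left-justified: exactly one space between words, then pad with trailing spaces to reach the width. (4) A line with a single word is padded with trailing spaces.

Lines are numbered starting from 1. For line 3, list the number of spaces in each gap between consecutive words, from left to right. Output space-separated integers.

Answer: 4 3

Derivation:
Line 1: ['bridge', 'importance', 'read'] (min_width=22, slack=2)
Line 2: ['bridge', 'sky', 'support', 'tower'] (min_width=24, slack=0)
Line 3: ['lion', 'keyboard', 'clean'] (min_width=19, slack=5)
Line 4: ['forest'] (min_width=6, slack=18)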